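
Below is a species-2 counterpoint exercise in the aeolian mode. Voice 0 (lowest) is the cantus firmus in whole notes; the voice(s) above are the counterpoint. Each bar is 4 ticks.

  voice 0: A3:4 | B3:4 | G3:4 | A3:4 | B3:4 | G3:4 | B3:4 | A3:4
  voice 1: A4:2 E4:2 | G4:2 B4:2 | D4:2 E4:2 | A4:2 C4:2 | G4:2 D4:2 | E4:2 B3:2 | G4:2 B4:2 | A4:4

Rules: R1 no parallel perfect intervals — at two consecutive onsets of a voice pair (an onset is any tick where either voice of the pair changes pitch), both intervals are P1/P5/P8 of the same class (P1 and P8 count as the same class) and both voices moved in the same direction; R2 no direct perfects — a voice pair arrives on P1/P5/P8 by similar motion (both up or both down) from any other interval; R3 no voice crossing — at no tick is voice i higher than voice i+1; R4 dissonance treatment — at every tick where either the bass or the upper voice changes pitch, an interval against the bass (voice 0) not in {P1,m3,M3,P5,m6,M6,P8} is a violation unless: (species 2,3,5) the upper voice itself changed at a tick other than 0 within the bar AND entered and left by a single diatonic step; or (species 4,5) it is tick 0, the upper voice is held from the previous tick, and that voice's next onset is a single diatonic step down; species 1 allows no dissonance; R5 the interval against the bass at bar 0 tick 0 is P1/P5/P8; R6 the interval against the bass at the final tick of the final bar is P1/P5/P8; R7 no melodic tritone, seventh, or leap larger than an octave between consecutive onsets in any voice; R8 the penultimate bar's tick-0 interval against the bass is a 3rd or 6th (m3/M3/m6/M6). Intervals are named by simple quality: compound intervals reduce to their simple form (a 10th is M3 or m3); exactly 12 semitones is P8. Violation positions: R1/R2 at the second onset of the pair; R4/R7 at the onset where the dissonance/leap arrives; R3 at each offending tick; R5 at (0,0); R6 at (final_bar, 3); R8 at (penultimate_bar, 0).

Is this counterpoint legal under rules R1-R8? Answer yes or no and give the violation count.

bar 0: v0=A3 v1=A4 (P8)
bar 1: v0=B3 v1=G4 (m6)
bar 2: v0=G3 v1=D4 (P5)
bar 3: v0=A3 v1=A4 (P8)
bar 4: v0=B3 v1=G4 (m6)
bar 5: v0=G3 v1=E4 (M6)
bar 6: v0=B3 v1=G4 (m6)
bar 7: v0=A3 v1=A4 (P8)
  R2 @ bar2.0: B3/B4 P8 -> G3/D4 P5 similar
  R2 @ bar3.0: G3/E4 M6 -> A3/A4 P8 similar
  R1 @ bar7.0: B3/B4 P8 -> A3/A4 P8 similar

No (3 violations)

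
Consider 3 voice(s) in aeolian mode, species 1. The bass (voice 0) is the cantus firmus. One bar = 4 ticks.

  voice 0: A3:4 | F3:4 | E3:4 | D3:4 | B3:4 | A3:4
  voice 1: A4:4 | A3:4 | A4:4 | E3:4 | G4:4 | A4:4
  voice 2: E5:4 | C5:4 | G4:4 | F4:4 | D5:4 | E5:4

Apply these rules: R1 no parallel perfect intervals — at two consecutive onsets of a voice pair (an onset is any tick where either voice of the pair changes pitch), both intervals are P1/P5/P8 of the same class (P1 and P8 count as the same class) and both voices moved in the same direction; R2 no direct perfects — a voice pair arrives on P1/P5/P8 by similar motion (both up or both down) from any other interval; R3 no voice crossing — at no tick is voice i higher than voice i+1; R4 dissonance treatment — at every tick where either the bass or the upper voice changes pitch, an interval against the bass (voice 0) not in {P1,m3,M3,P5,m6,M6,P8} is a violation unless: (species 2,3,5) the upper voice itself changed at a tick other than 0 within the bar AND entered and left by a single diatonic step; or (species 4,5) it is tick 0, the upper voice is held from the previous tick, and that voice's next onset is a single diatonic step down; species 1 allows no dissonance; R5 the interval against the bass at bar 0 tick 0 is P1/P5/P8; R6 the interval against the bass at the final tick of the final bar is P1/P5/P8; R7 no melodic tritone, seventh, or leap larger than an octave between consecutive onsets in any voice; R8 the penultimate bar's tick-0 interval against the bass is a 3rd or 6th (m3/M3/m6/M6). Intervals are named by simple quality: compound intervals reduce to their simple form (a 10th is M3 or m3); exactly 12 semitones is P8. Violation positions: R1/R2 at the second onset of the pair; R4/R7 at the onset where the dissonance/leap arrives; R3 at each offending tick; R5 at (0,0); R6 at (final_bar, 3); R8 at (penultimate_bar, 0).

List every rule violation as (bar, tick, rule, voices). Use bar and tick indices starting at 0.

bar 0: v0=A3 v1=A4 v2=E5 downbeat P5
bar 1: v0=F3 v1=A3 v2=C5 downbeat P5
bar 2: v0=E3 v1=A4 v2=G4 downbeat m3
bar 3: v0=D3 v1=E3 v2=F4 downbeat m3
bar 4: v0=B3 v1=G4 v2=D5 downbeat m3
bar 5: v0=A3 v1=A4 v2=E5 downbeat P5
  -> R1 @ bar 1 tick 0 v(0, 2): A3/E5 P5 -> F3/C5 P5 similar
  -> R3 @ bar 2 tick 0 v(1, 2): A4 above G4
  -> R4 @ bar 2 tick 0 v(0, 1): E3/A4 P4 untreated
  -> R3 @ bar 2 tick 1 v(1, 2): A4 above G4
  -> R3 @ bar 2 tick 2 v(1, 2): A4 above G4
  -> R3 @ bar 2 tick 3 v(1, 2): A4 above G4
  -> R4 @ bar 3 tick 0 v(0, 1): D3/E3 M2 untreated
  -> R7 @ bar 3 tick 0 v(1,): A4->E3 leap 17st
  -> R2 @ bar 4 tick 0 v(1, 2): E3/F4 m2 -> G4/D5 P5 similar
  -> R7 @ bar 4 tick 0 v(1,): E3->G4 leap 15st
  -> R1 @ bar 5 tick 0 v(1, 2): G4/D5 P5 -> A4/E5 P5 similar

(1, 0, R1, (0, 2))
(2, 0, R3, (1, 2))
(2, 0, R4, (0, 1))
(2, 1, R3, (1, 2))
(2, 2, R3, (1, 2))
(2, 3, R3, (1, 2))
(3, 0, R4, (0, 1))
(3, 0, R7, (1,))
(4, 0, R2, (1, 2))
(4, 0, R7, (1,))
(5, 0, R1, (1, 2))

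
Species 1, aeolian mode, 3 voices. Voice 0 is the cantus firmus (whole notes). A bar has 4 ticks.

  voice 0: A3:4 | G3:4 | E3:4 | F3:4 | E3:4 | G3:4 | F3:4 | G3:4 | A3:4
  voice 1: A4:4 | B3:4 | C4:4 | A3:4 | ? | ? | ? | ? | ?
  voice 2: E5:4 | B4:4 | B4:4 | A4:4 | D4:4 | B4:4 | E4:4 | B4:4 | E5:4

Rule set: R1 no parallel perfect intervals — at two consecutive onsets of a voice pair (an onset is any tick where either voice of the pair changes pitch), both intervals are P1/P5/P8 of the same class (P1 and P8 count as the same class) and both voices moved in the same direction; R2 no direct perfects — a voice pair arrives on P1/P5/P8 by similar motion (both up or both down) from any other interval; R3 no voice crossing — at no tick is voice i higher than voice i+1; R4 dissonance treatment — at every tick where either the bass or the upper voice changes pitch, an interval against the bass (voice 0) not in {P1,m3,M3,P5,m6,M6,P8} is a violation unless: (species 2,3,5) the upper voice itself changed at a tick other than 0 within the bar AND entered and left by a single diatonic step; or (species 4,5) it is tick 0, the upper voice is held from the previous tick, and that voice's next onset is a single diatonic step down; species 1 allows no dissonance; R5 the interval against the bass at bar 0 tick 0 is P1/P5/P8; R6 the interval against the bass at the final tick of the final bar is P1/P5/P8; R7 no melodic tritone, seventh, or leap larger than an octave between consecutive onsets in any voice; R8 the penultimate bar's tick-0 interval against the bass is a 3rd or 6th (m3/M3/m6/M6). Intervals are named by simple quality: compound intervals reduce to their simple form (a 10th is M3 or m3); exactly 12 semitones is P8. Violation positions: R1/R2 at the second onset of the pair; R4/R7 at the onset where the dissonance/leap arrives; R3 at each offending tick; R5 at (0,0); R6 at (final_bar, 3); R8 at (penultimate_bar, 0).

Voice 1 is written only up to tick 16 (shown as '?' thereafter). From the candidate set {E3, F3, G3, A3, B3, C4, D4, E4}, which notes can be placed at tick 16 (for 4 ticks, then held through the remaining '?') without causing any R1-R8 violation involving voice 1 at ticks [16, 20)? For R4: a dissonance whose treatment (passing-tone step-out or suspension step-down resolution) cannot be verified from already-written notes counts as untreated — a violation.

E3: violates R2
F3: violates R4
G3: violates R2
A3: violates R4
B3: legal
C4: legal
D4: violates R4
E4: violates R3

{B3, C4}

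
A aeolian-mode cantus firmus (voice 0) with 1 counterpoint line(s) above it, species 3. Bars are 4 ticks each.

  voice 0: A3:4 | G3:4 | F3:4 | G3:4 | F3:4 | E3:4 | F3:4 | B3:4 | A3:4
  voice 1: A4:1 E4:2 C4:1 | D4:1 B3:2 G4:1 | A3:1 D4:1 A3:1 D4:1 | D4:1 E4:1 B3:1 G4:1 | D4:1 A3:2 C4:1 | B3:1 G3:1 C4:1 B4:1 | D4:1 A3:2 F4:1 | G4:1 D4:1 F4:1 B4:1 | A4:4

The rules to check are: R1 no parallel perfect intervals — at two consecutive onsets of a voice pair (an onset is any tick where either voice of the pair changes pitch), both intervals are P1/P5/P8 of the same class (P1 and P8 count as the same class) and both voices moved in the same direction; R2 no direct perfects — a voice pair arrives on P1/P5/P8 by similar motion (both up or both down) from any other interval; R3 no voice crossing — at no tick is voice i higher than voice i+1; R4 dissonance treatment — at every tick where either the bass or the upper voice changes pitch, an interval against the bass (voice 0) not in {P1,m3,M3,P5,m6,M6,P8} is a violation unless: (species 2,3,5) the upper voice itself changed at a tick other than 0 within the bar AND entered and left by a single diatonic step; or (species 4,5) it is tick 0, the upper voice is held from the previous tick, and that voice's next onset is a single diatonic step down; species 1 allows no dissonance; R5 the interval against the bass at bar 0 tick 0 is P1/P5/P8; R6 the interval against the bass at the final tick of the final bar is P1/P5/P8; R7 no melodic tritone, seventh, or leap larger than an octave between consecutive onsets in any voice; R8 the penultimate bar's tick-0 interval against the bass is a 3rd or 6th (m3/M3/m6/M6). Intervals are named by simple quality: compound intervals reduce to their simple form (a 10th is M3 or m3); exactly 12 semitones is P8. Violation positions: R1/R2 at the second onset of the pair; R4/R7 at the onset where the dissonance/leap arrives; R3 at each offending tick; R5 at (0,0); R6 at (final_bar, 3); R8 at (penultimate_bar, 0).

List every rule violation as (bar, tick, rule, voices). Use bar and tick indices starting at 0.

bar 0: v0=A3 v1=A4 downbeat P8
bar 1: v0=G3 v1=D4 downbeat P5
bar 2: v0=F3 v1=A3 downbeat M3
bar 3: v0=G3 v1=D4 downbeat P5
bar 4: v0=F3 v1=D4 downbeat M6
bar 5: v0=E3 v1=B3 downbeat P5
bar 6: v0=F3 v1=D4 downbeat M6
bar 7: v0=B3 v1=G4 downbeat m6
bar 8: v0=A3 v1=A4 downbeat P8
  -> R7 @ bar 2 tick 0 v(1,): G4->A3 leap 10st
  -> R1 @ bar 5 tick 0 v(0, 1): F3/C4 P5 -> E3/B3 P5 similar
  -> R7 @ bar 5 tick 3 v(1,): C4->B4 leap 11st
  -> R7 @ bar 7 tick 0 v(0,): F3->B3 leap 6st
  -> R4 @ bar 7 tick 2 v(0, 1): B3/F4 TT untreated
  -> R7 @ bar 7 tick 3 v(1,): F4->B4 leap 6st
  -> R1 @ bar 8 tick 0 v(0, 1): B3/B4 P8 -> A3/A4 P8 similar

(2, 0, R7, (1,))
(5, 0, R1, (0, 1))
(5, 3, R7, (1,))
(7, 0, R7, (0,))
(7, 2, R4, (0, 1))
(7, 3, R7, (1,))
(8, 0, R1, (0, 1))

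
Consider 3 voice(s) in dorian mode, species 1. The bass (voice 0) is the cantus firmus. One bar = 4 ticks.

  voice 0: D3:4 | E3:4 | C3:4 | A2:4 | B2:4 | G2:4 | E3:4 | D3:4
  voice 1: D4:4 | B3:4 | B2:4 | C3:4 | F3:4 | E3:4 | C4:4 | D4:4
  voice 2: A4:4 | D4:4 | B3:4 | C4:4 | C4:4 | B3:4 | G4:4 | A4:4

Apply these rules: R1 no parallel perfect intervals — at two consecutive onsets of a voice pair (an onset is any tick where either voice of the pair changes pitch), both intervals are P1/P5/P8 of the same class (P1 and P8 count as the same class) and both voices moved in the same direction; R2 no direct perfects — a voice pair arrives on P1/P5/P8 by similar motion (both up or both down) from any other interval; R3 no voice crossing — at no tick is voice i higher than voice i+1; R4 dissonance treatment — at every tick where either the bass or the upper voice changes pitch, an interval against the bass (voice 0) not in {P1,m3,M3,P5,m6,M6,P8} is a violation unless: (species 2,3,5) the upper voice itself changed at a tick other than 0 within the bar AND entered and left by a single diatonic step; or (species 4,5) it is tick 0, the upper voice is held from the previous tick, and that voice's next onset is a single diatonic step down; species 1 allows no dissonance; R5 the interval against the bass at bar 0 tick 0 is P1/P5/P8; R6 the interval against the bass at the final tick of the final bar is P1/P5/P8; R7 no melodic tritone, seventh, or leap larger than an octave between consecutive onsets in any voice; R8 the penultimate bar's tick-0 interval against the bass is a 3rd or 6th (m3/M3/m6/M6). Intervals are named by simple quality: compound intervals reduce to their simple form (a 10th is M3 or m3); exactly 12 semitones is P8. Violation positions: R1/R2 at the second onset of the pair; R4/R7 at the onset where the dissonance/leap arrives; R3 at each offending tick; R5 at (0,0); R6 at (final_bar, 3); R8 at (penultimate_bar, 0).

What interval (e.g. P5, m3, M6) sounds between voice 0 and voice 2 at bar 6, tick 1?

voice 0=E3 voice 2=G4 -> m3

m3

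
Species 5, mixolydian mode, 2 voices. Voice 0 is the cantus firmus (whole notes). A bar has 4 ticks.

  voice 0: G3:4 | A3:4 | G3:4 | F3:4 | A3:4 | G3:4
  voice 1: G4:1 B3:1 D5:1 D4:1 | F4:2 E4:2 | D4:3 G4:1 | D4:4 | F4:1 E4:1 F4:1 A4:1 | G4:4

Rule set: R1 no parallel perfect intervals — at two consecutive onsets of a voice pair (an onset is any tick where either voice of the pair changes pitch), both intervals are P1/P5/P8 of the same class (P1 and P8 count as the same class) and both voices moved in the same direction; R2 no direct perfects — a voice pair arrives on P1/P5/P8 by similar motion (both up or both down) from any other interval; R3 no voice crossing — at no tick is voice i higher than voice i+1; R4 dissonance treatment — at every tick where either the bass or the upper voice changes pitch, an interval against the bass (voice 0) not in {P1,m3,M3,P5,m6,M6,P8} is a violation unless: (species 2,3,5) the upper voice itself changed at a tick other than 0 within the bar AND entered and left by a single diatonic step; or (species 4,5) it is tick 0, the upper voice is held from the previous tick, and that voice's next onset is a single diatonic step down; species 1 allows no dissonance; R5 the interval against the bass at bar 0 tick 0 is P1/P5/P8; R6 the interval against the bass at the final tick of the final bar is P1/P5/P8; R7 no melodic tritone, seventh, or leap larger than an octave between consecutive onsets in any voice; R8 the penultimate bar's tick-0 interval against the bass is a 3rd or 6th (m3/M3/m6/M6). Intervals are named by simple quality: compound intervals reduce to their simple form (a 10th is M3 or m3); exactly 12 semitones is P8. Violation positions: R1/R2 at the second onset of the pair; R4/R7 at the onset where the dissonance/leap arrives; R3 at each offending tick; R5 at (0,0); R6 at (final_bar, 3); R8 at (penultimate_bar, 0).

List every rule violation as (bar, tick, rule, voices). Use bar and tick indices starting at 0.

bar 0: v0=G3 v1=G4 downbeat P8
bar 1: v0=A3 v1=F4 downbeat m6
bar 2: v0=G3 v1=D4 downbeat P5
bar 3: v0=F3 v1=D4 downbeat M6
bar 4: v0=A3 v1=F4 downbeat m6
bar 5: v0=G3 v1=G4 downbeat P8
  -> R7 @ bar 0 tick 2 v(1,): B3->D5 leap 15st
  -> R1 @ bar 2 tick 0 v(0, 1): A3/E4 P5 -> G3/D4 P5 similar
  -> R1 @ bar 5 tick 0 v(0, 1): A3/A4 P8 -> G3/G4 P8 similar

(0, 2, R7, (1,))
(2, 0, R1, (0, 1))
(5, 0, R1, (0, 1))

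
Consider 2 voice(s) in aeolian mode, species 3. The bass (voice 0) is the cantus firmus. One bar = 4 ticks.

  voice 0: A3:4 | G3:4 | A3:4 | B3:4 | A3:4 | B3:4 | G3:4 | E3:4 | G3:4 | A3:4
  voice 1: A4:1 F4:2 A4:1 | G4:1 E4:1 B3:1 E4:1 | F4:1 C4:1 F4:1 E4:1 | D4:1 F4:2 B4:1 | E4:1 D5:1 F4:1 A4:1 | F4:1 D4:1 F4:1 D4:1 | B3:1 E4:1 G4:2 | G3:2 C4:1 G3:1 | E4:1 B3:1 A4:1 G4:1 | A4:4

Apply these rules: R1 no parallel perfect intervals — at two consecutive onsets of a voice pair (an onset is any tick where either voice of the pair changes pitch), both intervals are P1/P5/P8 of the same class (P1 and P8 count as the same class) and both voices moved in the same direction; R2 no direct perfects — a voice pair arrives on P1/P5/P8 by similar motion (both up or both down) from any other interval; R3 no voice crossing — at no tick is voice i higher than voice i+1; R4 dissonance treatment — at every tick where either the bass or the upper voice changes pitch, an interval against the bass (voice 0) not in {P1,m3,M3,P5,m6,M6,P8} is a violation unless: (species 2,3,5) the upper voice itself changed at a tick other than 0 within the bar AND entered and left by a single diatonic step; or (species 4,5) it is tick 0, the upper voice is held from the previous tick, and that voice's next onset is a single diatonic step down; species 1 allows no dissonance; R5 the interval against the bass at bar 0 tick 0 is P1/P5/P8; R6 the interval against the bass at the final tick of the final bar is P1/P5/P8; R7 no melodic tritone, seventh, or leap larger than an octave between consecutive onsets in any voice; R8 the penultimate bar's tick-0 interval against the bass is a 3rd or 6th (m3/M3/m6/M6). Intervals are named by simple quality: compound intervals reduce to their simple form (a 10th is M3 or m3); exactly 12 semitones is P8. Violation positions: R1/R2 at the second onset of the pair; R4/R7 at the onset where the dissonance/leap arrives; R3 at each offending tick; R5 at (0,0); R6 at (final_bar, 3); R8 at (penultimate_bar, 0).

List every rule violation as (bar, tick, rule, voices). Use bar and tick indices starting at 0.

(1, 0, R1, (0, 1))
(3, 1, R4, (0, 1))
(3, 3, R7, (1,))
(4, 0, R2, (0, 1))
(4, 1, R4, (0, 1))
(4, 1, R7, (1,))
(5, 0, R4, (0, 1))
(5, 2, R4, (0, 1))
(8, 2, R4, (0, 1))
(8, 2, R7, (1,))
(9, 0, R1, (0, 1))

bar 0: v0=A3 v1=A4 downbeat P8
bar 1: v0=G3 v1=G4 downbeat P8
bar 2: v0=A3 v1=F4 downbeat m6
bar 3: v0=B3 v1=D4 downbeat m3
bar 4: v0=A3 v1=E4 downbeat P5
bar 5: v0=B3 v1=F4 downbeat TT
bar 6: v0=G3 v1=B3 downbeat M3
bar 7: v0=E3 v1=G3 downbeat m3
bar 8: v0=G3 v1=E4 downbeat M6
bar 9: v0=A3 v1=A4 downbeat P8
  -> R1 @ bar 1 tick 0 v(0, 1): A3/A4 P8 -> G3/G4 P8 similar
  -> R4 @ bar 3 tick 1 v(0, 1): B3/F4 TT untreated
  -> R7 @ bar 3 tick 3 v(1,): F4->B4 leap 6st
  -> R2 @ bar 4 tick 0 v(0, 1): B3/B4 P8 -> A3/E4 P5 similar
  -> R4 @ bar 4 tick 1 v(0, 1): A3/D5 P4 untreated
  -> R7 @ bar 4 tick 1 v(1,): E4->D5 leap 10st
  -> R4 @ bar 5 tick 0 v(0, 1): B3/F4 TT untreated
  -> R4 @ bar 5 tick 2 v(0, 1): B3/F4 TT untreated
  -> R4 @ bar 8 tick 2 v(0, 1): G3/A4 M2 untreated
  -> R7 @ bar 8 tick 2 v(1,): B3->A4 leap 10st
  -> R1 @ bar 9 tick 0 v(0, 1): G3/G4 P8 -> A3/A4 P8 similar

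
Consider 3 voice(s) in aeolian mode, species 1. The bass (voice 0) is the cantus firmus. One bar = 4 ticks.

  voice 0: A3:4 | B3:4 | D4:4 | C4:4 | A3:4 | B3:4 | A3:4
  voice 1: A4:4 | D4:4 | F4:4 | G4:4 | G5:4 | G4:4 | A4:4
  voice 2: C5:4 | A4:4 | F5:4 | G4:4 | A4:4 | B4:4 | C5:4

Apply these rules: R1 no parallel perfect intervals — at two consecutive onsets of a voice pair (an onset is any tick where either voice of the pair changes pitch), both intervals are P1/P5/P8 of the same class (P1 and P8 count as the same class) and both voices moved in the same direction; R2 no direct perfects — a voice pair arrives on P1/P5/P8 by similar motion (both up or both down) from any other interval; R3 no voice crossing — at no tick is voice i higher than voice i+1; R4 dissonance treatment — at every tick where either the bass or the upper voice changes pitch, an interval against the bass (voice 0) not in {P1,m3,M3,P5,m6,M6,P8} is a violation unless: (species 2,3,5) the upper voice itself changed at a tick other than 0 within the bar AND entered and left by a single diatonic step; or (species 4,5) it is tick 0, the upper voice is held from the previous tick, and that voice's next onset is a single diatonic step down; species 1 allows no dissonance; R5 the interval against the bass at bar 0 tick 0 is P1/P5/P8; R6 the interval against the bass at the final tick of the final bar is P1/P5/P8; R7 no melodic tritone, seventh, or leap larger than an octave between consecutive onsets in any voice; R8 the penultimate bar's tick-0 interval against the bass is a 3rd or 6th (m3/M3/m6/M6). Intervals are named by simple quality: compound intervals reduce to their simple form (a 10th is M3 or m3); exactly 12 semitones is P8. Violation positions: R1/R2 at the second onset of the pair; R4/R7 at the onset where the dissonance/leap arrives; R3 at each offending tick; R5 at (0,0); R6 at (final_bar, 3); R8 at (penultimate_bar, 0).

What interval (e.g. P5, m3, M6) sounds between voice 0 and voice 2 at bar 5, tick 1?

P8

voice 0=B3 voice 2=B4 -> P8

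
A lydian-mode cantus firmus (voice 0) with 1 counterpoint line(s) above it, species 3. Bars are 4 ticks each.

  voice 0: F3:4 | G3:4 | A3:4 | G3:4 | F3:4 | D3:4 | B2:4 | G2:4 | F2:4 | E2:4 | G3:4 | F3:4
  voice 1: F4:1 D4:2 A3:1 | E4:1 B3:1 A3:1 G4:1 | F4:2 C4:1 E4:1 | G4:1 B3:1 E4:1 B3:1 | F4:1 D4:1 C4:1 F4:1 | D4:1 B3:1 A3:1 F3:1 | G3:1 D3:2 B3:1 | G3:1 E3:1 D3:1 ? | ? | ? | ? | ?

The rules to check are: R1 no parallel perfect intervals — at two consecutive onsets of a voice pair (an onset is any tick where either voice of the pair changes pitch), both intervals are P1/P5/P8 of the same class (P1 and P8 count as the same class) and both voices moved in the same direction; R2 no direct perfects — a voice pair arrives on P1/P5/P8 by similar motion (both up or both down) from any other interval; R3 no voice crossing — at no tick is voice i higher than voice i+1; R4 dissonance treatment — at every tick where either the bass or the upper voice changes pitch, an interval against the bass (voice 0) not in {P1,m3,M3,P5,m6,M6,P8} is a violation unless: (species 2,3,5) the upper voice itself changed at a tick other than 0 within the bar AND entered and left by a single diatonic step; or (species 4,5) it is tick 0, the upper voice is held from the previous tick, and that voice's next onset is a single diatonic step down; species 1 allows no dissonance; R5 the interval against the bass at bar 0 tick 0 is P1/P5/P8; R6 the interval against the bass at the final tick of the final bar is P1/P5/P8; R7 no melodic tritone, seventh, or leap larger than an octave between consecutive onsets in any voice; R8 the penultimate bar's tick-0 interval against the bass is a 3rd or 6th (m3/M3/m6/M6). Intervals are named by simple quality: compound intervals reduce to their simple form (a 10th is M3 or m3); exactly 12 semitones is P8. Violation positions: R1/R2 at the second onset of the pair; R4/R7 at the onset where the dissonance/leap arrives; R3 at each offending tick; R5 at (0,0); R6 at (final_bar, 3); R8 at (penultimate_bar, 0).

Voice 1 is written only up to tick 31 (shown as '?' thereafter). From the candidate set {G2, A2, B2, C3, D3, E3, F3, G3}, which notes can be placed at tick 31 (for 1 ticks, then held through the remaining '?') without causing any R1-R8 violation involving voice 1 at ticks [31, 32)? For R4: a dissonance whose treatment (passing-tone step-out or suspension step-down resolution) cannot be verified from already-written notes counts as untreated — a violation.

{B2, D3, E3, G2, G3}

G2: legal
A2: violates R4
B2: legal
C3: violates R4
D3: legal
E3: legal
F3: violates R4
G3: legal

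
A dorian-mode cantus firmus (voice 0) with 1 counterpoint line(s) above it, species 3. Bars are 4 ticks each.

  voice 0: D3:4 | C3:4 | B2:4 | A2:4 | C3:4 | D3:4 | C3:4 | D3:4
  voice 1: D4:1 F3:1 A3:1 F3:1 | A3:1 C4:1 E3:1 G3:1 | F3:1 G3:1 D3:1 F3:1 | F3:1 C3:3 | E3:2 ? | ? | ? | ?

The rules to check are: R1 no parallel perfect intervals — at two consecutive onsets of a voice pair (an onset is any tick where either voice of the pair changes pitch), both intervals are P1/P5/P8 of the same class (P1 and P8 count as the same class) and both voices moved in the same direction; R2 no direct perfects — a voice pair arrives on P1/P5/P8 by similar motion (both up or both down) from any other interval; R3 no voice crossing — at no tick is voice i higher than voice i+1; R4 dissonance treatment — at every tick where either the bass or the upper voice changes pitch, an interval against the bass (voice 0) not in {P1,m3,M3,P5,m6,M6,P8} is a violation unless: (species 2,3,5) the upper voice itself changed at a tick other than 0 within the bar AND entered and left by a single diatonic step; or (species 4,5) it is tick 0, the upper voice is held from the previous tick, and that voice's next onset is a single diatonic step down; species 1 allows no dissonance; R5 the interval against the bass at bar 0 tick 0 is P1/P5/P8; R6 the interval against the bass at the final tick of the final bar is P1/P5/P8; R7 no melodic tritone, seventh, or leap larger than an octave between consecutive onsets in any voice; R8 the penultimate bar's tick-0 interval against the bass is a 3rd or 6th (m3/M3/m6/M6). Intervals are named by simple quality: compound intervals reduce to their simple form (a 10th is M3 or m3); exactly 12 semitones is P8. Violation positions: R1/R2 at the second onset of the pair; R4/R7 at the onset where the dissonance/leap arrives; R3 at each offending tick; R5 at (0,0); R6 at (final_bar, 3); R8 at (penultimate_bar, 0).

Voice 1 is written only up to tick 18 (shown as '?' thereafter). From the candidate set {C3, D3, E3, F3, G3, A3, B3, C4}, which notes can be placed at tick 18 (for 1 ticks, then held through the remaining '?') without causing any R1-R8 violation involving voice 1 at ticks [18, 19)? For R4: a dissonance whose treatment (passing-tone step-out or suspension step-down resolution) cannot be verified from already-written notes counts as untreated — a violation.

C3: legal
D3: violates R4
E3: legal
F3: violates R4
G3: legal
A3: legal
B3: violates R4
C4: legal

{A3, C3, C4, E3, G3}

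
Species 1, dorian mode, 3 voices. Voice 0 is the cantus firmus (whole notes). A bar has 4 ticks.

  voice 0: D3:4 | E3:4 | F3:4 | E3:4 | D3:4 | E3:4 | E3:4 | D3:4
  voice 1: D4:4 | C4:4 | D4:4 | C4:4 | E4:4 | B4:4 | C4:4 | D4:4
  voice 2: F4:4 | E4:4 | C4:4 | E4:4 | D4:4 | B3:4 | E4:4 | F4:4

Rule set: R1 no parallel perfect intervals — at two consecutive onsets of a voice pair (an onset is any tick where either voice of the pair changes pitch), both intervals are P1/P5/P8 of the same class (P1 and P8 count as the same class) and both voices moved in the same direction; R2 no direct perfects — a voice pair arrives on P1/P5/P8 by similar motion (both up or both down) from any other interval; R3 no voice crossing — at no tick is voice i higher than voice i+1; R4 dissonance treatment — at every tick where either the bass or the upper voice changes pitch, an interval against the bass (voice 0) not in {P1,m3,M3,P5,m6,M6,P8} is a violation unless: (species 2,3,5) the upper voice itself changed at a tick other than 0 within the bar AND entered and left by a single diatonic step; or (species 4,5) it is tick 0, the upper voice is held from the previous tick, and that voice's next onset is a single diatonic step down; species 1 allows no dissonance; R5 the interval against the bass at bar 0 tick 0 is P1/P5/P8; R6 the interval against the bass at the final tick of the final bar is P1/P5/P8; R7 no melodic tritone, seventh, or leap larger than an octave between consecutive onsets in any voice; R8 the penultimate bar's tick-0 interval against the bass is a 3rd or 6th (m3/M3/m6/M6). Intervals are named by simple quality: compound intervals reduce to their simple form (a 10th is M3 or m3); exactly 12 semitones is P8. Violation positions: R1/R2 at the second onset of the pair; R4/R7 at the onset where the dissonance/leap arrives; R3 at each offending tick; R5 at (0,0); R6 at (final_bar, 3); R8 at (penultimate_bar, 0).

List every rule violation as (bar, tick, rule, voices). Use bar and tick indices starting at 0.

bar 0: v0=D3 v1=D4 v2=F4 downbeat m3
bar 1: v0=E3 v1=C4 v2=E4 downbeat P8
bar 2: v0=F3 v1=D4 v2=C4 downbeat P5
bar 3: v0=E3 v1=C4 v2=E4 downbeat P8
bar 4: v0=D3 v1=E4 v2=D4 downbeat P8
bar 5: v0=E3 v1=B4 v2=B3 downbeat P5
bar 6: v0=E3 v1=C4 v2=E4 downbeat P8
bar 7: v0=D3 v1=D4 v2=F4 downbeat m3
  -> R5 @ bar 0 tick 0 v(0, 2): opens on m3
  -> R3 @ bar 2 tick 0 v(1, 2): D4 above C4
  -> R3 @ bar 2 tick 1 v(1, 2): D4 above C4
  -> R3 @ bar 2 tick 2 v(1, 2): D4 above C4
  -> R3 @ bar 2 tick 3 v(1, 2): D4 above C4
  -> R1 @ bar 4 tick 0 v(0, 2): E3/E4 P8 -> D3/D4 P8 similar
  -> R3 @ bar 4 tick 0 v(1, 2): E4 above D4
  -> R4 @ bar 4 tick 0 v(0, 1): D3/E4 M2 untreated
  -> R3 @ bar 4 tick 1 v(1, 2): E4 above D4
  -> R3 @ bar 4 tick 2 v(1, 2): E4 above D4
  -> R3 @ bar 4 tick 3 v(1, 2): E4 above D4
  -> R2 @ bar 5 tick 0 v(0, 1): D3/E4 M2 -> E3/B4 P5 similar
  -> R3 @ bar 5 tick 0 v(1, 2): B4 above B3
  -> R3 @ bar 5 tick 1 v(1, 2): B4 above B3
  -> R3 @ bar 5 tick 2 v(1, 2): B4 above B3
  -> R3 @ bar 5 tick 3 v(1, 2): B4 above B3
  -> R7 @ bar 6 tick 0 v(1,): B4->C4 leap 11st
  -> R8 @ bar 6 tick 0 v(0, 2): penult P8 not 3rd/6th
  -> R6 @ bar 7 tick 3 v(0, 2): closes on m3

(0, 0, R5, (0, 2))
(2, 0, R3, (1, 2))
(2, 1, R3, (1, 2))
(2, 2, R3, (1, 2))
(2, 3, R3, (1, 2))
(4, 0, R1, (0, 2))
(4, 0, R3, (1, 2))
(4, 0, R4, (0, 1))
(4, 1, R3, (1, 2))
(4, 2, R3, (1, 2))
(4, 3, R3, (1, 2))
(5, 0, R2, (0, 1))
(5, 0, R3, (1, 2))
(5, 1, R3, (1, 2))
(5, 2, R3, (1, 2))
(5, 3, R3, (1, 2))
(6, 0, R7, (1,))
(6, 0, R8, (0, 2))
(7, 3, R6, (0, 2))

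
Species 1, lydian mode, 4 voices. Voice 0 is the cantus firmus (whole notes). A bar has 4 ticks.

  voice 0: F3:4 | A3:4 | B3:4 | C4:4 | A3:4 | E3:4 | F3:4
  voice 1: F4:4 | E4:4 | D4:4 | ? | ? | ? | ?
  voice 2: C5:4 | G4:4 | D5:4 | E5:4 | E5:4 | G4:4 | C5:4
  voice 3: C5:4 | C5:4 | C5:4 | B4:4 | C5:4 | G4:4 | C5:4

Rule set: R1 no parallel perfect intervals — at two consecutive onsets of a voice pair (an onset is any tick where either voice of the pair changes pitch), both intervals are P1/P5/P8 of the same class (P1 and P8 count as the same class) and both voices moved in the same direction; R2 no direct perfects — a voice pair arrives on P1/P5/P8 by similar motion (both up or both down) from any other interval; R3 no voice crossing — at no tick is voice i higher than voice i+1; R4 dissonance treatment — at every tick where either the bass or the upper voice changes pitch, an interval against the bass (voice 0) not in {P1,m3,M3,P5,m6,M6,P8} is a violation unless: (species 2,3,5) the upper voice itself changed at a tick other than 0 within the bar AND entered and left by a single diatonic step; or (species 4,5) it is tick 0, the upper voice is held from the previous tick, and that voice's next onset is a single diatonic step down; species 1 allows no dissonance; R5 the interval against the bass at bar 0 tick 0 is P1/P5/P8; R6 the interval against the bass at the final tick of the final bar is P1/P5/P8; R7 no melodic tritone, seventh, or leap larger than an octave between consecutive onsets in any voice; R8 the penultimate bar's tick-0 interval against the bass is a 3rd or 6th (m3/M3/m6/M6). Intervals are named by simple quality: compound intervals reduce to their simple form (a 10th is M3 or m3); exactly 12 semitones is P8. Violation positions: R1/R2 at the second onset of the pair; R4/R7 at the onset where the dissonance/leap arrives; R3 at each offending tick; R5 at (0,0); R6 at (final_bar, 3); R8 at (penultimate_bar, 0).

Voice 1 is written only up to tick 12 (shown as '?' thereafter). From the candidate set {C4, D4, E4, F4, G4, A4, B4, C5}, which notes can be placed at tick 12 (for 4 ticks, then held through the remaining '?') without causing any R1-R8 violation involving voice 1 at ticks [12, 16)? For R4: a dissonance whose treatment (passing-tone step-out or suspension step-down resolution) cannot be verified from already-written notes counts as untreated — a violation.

C4: legal
D4: violates R4
E4: violates R1
F4: violates R4
G4: violates R2
A4: violates R2
B4: violates R4
C5: violates R2,R7

{C4}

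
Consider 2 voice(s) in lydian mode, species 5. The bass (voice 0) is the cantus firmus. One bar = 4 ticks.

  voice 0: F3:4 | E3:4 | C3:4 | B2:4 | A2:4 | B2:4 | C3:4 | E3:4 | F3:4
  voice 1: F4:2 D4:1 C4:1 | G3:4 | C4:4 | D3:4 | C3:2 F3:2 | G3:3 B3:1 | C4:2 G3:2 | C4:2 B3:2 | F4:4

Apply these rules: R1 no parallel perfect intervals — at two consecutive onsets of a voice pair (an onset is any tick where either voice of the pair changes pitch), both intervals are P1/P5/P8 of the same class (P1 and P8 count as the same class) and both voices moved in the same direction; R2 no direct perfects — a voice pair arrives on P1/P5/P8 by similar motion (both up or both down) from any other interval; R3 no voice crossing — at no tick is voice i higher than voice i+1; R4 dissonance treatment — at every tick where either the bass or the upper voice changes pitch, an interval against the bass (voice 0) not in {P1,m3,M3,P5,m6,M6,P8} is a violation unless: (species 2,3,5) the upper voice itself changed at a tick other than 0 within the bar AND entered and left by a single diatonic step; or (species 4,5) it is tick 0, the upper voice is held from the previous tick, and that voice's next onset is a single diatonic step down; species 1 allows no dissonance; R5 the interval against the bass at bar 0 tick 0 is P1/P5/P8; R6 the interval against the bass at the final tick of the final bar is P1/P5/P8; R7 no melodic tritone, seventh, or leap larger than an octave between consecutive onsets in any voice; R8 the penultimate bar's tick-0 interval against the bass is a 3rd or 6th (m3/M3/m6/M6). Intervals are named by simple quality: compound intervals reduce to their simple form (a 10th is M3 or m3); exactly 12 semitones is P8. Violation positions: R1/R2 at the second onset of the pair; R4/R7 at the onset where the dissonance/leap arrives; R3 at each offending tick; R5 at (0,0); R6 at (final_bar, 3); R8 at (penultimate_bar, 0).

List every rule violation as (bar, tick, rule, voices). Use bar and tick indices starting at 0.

bar 0: v0=F3 v1=F4 downbeat P8
bar 1: v0=E3 v1=G3 downbeat m3
bar 2: v0=C3 v1=C4 downbeat P8
bar 3: v0=B2 v1=D3 downbeat m3
bar 4: v0=A2 v1=C3 downbeat m3
bar 5: v0=B2 v1=G3 downbeat m6
bar 6: v0=C3 v1=C4 downbeat P8
bar 7: v0=E3 v1=C4 downbeat m6
bar 8: v0=F3 v1=F4 downbeat P8
  -> R7 @ bar 3 tick 0 v(1,): C4->D3 leap 10st
  -> R1 @ bar 6 tick 0 v(0, 1): B2/B3 P8 -> C3/C4 P8 similar
  -> R2 @ bar 8 tick 0 v(0, 1): E3/B3 P5 -> F3/F4 P8 similar
  -> R7 @ bar 8 tick 0 v(1,): B3->F4 leap 6st

(3, 0, R7, (1,))
(6, 0, R1, (0, 1))
(8, 0, R2, (0, 1))
(8, 0, R7, (1,))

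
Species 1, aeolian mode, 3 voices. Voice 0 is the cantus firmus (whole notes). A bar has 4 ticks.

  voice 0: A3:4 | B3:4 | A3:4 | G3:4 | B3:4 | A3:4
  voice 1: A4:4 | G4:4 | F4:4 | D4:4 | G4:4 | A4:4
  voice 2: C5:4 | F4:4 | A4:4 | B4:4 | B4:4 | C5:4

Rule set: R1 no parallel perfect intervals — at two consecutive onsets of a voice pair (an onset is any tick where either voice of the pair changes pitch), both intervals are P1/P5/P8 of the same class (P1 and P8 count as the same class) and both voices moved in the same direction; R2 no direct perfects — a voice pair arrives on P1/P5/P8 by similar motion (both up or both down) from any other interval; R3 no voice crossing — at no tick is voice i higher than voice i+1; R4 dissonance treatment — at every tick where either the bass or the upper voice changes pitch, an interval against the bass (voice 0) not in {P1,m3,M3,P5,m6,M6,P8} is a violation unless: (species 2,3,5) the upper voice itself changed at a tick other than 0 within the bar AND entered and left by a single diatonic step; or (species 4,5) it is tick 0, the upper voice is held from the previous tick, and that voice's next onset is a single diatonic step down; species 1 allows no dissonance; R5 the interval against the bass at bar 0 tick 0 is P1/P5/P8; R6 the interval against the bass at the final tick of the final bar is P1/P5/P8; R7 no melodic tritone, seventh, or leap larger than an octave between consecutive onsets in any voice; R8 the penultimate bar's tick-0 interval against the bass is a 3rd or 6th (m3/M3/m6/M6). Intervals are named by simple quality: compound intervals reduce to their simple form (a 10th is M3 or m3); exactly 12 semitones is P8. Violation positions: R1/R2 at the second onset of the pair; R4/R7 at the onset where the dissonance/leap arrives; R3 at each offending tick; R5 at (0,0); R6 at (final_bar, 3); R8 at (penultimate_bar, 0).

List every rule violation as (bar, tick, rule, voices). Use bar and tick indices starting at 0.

(0, 0, R5, (0, 2))
(1, 0, R3, (1, 2))
(1, 0, R4, (0, 2))
(1, 1, R3, (1, 2))
(1, 2, R3, (1, 2))
(1, 3, R3, (1, 2))
(3, 0, R2, (0, 1))
(4, 0, R8, (0, 2))
(5, 3, R6, (0, 2))

bar 0: v0=A3 v1=A4 v2=C5 downbeat m3
bar 1: v0=B3 v1=G4 v2=F4 downbeat TT
bar 2: v0=A3 v1=F4 v2=A4 downbeat P8
bar 3: v0=G3 v1=D4 v2=B4 downbeat M3
bar 4: v0=B3 v1=G4 v2=B4 downbeat P8
bar 5: v0=A3 v1=A4 v2=C5 downbeat m3
  -> R5 @ bar 0 tick 0 v(0, 2): opens on m3
  -> R3 @ bar 1 tick 0 v(1, 2): G4 above F4
  -> R4 @ bar 1 tick 0 v(0, 2): B3/F4 TT untreated
  -> R3 @ bar 1 tick 1 v(1, 2): G4 above F4
  -> R3 @ bar 1 tick 2 v(1, 2): G4 above F4
  -> R3 @ bar 1 tick 3 v(1, 2): G4 above F4
  -> R2 @ bar 3 tick 0 v(0, 1): A3/F4 m6 -> G3/D4 P5 similar
  -> R8 @ bar 4 tick 0 v(0, 2): penult P8 not 3rd/6th
  -> R6 @ bar 5 tick 3 v(0, 2): closes on m3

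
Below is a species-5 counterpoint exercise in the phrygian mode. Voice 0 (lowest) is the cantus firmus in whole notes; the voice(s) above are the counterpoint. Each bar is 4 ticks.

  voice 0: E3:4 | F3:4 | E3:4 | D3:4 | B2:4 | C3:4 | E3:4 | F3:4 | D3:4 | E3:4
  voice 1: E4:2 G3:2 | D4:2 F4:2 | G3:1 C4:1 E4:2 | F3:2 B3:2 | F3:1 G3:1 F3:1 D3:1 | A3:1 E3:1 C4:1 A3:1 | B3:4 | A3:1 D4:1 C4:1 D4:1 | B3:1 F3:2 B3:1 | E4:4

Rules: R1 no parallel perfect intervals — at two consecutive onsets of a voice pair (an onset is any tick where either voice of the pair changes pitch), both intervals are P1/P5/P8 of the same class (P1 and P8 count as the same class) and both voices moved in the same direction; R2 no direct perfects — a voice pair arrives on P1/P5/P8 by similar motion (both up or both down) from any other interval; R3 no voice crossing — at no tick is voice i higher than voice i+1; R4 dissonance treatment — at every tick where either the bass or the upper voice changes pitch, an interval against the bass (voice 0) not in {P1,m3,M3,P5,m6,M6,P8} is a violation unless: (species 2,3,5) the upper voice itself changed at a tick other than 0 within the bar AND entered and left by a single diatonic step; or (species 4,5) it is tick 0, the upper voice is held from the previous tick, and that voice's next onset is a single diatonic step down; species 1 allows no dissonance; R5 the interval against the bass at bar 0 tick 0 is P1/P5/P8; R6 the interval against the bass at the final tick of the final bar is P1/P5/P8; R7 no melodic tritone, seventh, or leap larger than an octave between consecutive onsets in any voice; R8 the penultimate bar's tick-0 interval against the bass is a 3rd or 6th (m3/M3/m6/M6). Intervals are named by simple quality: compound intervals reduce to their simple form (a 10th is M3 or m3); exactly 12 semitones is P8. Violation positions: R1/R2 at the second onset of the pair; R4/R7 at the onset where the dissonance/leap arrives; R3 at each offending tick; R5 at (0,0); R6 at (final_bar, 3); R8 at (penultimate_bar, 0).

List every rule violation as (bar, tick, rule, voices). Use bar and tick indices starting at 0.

(2, 0, R7, (1,))
(3, 0, R7, (1,))
(3, 2, R7, (1,))
(4, 0, R4, (0, 1))
(4, 0, R7, (1,))
(4, 2, R4, (0, 1))
(6, 0, R2, (0, 1))
(8, 1, R7, (1,))
(8, 3, R7, (1,))
(9, 0, R2, (0, 1))

bar 0: v0=E3 v1=E4 downbeat P8
bar 1: v0=F3 v1=D4 downbeat M6
bar 2: v0=E3 v1=G3 downbeat m3
bar 3: v0=D3 v1=F3 downbeat m3
bar 4: v0=B2 v1=F3 downbeat TT
bar 5: v0=C3 v1=A3 downbeat M6
bar 6: v0=E3 v1=B3 downbeat P5
bar 7: v0=F3 v1=A3 downbeat M3
bar 8: v0=D3 v1=B3 downbeat M6
bar 9: v0=E3 v1=E4 downbeat P8
  -> R7 @ bar 2 tick 0 v(1,): F4->G3 leap 10st
  -> R7 @ bar 3 tick 0 v(1,): E4->F3 leap 11st
  -> R7 @ bar 3 tick 2 v(1,): F3->B3 leap 6st
  -> R4 @ bar 4 tick 0 v(0, 1): B2/F3 TT untreated
  -> R7 @ bar 4 tick 0 v(1,): B3->F3 leap 6st
  -> R4 @ bar 4 tick 2 v(0, 1): B2/F3 TT untreated
  -> R2 @ bar 6 tick 0 v(0, 1): C3/A3 M6 -> E3/B3 P5 similar
  -> R7 @ bar 8 tick 1 v(1,): B3->F3 leap 6st
  -> R7 @ bar 8 tick 3 v(1,): F3->B3 leap 6st
  -> R2 @ bar 9 tick 0 v(0, 1): D3/B3 M6 -> E3/E4 P8 similar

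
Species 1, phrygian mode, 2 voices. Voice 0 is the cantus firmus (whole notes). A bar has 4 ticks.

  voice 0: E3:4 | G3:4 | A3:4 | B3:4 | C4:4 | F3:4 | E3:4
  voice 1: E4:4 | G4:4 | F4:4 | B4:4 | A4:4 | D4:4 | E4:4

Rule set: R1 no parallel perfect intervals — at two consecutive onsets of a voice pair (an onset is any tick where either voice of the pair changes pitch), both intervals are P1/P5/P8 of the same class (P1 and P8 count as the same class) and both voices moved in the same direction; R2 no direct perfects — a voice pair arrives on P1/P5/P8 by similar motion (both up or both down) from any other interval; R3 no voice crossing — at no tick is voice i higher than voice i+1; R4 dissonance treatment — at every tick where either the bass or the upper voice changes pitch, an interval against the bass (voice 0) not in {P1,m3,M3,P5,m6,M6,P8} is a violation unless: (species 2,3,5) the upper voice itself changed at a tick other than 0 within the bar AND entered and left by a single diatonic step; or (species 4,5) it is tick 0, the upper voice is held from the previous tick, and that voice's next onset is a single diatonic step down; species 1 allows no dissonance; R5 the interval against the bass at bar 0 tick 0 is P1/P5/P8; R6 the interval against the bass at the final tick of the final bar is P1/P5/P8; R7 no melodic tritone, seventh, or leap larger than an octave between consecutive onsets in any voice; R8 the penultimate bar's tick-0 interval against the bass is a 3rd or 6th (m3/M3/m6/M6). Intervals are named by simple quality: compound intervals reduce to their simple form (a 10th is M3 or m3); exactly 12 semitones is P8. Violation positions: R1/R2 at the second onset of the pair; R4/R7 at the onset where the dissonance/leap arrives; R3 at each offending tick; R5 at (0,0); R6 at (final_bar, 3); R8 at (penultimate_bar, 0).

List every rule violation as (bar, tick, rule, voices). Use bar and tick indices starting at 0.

bar 0: v0=E3 v1=E4 downbeat P8
bar 1: v0=G3 v1=G4 downbeat P8
bar 2: v0=A3 v1=F4 downbeat m6
bar 3: v0=B3 v1=B4 downbeat P8
bar 4: v0=C4 v1=A4 downbeat M6
bar 5: v0=F3 v1=D4 downbeat M6
bar 6: v0=E3 v1=E4 downbeat P8
  -> R1 @ bar 1 tick 0 v(0, 1): E3/E4 P8 -> G3/G4 P8 similar
  -> R2 @ bar 3 tick 0 v(0, 1): A3/F4 m6 -> B3/B4 P8 similar
  -> R7 @ bar 3 tick 0 v(1,): F4->B4 leap 6st

(1, 0, R1, (0, 1))
(3, 0, R2, (0, 1))
(3, 0, R7, (1,))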